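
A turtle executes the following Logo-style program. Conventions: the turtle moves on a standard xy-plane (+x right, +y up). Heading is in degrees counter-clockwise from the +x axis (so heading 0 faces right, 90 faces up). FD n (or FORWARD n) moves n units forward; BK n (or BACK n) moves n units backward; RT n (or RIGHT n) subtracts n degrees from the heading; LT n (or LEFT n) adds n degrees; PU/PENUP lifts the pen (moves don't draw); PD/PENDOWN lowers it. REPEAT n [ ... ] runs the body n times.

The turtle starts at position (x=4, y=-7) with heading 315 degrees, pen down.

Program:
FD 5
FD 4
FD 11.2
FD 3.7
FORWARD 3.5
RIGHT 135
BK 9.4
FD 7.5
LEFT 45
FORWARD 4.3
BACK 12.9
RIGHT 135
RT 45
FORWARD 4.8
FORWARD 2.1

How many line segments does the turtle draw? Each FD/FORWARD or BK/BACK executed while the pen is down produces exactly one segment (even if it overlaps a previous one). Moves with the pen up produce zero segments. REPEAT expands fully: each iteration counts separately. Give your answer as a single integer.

Answer: 11

Derivation:
Executing turtle program step by step:
Start: pos=(4,-7), heading=315, pen down
FD 5: (4,-7) -> (7.536,-10.536) [heading=315, draw]
FD 4: (7.536,-10.536) -> (10.364,-13.364) [heading=315, draw]
FD 11.2: (10.364,-13.364) -> (18.284,-21.284) [heading=315, draw]
FD 3.7: (18.284,-21.284) -> (20.9,-23.9) [heading=315, draw]
FD 3.5: (20.9,-23.9) -> (23.375,-26.375) [heading=315, draw]
RT 135: heading 315 -> 180
BK 9.4: (23.375,-26.375) -> (32.775,-26.375) [heading=180, draw]
FD 7.5: (32.775,-26.375) -> (25.275,-26.375) [heading=180, draw]
LT 45: heading 180 -> 225
FD 4.3: (25.275,-26.375) -> (22.234,-29.415) [heading=225, draw]
BK 12.9: (22.234,-29.415) -> (31.356,-20.294) [heading=225, draw]
RT 135: heading 225 -> 90
RT 45: heading 90 -> 45
FD 4.8: (31.356,-20.294) -> (34.75,-16.899) [heading=45, draw]
FD 2.1: (34.75,-16.899) -> (36.235,-15.415) [heading=45, draw]
Final: pos=(36.235,-15.415), heading=45, 11 segment(s) drawn
Segments drawn: 11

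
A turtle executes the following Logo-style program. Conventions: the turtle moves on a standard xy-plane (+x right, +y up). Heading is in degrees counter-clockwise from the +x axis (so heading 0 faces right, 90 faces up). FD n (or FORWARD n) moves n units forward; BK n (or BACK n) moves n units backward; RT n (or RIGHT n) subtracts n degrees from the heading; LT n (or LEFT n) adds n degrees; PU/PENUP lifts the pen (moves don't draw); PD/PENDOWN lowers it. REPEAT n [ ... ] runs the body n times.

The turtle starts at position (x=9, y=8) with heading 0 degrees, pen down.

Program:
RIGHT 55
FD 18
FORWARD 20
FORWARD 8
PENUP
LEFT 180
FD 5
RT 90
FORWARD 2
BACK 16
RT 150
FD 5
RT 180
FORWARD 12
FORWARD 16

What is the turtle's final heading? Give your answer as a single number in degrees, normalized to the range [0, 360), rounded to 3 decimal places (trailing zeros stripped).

Answer: 65

Derivation:
Executing turtle program step by step:
Start: pos=(9,8), heading=0, pen down
RT 55: heading 0 -> 305
FD 18: (9,8) -> (19.324,-6.745) [heading=305, draw]
FD 20: (19.324,-6.745) -> (30.796,-23.128) [heading=305, draw]
FD 8: (30.796,-23.128) -> (35.385,-29.681) [heading=305, draw]
PU: pen up
LT 180: heading 305 -> 125
FD 5: (35.385,-29.681) -> (32.517,-25.585) [heading=125, move]
RT 90: heading 125 -> 35
FD 2: (32.517,-25.585) -> (34.155,-24.438) [heading=35, move]
BK 16: (34.155,-24.438) -> (21.049,-33.615) [heading=35, move]
RT 150: heading 35 -> 245
FD 5: (21.049,-33.615) -> (18.935,-38.147) [heading=245, move]
RT 180: heading 245 -> 65
FD 12: (18.935,-38.147) -> (24.007,-27.271) [heading=65, move]
FD 16: (24.007,-27.271) -> (30.769,-12.77) [heading=65, move]
Final: pos=(30.769,-12.77), heading=65, 3 segment(s) drawn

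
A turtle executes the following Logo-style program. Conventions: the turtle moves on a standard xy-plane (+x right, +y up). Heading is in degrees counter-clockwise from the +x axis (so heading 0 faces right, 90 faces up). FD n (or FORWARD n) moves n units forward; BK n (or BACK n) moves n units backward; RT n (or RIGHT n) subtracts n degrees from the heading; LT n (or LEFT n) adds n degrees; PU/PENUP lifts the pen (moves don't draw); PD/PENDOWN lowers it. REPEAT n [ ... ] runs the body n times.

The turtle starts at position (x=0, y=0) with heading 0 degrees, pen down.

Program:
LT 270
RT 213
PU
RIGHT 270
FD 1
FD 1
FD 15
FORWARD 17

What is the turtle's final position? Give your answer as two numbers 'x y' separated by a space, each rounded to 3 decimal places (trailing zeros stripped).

Executing turtle program step by step:
Start: pos=(0,0), heading=0, pen down
LT 270: heading 0 -> 270
RT 213: heading 270 -> 57
PU: pen up
RT 270: heading 57 -> 147
FD 1: (0,0) -> (-0.839,0.545) [heading=147, move]
FD 1: (-0.839,0.545) -> (-1.677,1.089) [heading=147, move]
FD 15: (-1.677,1.089) -> (-14.257,9.259) [heading=147, move]
FD 17: (-14.257,9.259) -> (-28.515,18.518) [heading=147, move]
Final: pos=(-28.515,18.518), heading=147, 0 segment(s) drawn

Answer: -28.515 18.518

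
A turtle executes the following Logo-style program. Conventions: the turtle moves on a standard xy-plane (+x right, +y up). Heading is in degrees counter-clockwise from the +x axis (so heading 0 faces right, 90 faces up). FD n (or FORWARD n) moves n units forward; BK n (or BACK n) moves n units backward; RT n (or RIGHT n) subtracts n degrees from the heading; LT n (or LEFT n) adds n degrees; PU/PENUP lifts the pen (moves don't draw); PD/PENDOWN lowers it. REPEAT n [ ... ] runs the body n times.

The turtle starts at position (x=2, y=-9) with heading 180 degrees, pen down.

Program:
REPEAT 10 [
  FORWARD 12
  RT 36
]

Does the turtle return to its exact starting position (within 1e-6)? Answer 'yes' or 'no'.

Executing turtle program step by step:
Start: pos=(2,-9), heading=180, pen down
REPEAT 10 [
  -- iteration 1/10 --
  FD 12: (2,-9) -> (-10,-9) [heading=180, draw]
  RT 36: heading 180 -> 144
  -- iteration 2/10 --
  FD 12: (-10,-9) -> (-19.708,-1.947) [heading=144, draw]
  RT 36: heading 144 -> 108
  -- iteration 3/10 --
  FD 12: (-19.708,-1.947) -> (-23.416,9.466) [heading=108, draw]
  RT 36: heading 108 -> 72
  -- iteration 4/10 --
  FD 12: (-23.416,9.466) -> (-19.708,20.879) [heading=72, draw]
  RT 36: heading 72 -> 36
  -- iteration 5/10 --
  FD 12: (-19.708,20.879) -> (-10,27.932) [heading=36, draw]
  RT 36: heading 36 -> 0
  -- iteration 6/10 --
  FD 12: (-10,27.932) -> (2,27.932) [heading=0, draw]
  RT 36: heading 0 -> 324
  -- iteration 7/10 --
  FD 12: (2,27.932) -> (11.708,20.879) [heading=324, draw]
  RT 36: heading 324 -> 288
  -- iteration 8/10 --
  FD 12: (11.708,20.879) -> (15.416,9.466) [heading=288, draw]
  RT 36: heading 288 -> 252
  -- iteration 9/10 --
  FD 12: (15.416,9.466) -> (11.708,-1.947) [heading=252, draw]
  RT 36: heading 252 -> 216
  -- iteration 10/10 --
  FD 12: (11.708,-1.947) -> (2,-9) [heading=216, draw]
  RT 36: heading 216 -> 180
]
Final: pos=(2,-9), heading=180, 10 segment(s) drawn

Start position: (2, -9)
Final position: (2, -9)
Distance = 0; < 1e-6 -> CLOSED

Answer: yes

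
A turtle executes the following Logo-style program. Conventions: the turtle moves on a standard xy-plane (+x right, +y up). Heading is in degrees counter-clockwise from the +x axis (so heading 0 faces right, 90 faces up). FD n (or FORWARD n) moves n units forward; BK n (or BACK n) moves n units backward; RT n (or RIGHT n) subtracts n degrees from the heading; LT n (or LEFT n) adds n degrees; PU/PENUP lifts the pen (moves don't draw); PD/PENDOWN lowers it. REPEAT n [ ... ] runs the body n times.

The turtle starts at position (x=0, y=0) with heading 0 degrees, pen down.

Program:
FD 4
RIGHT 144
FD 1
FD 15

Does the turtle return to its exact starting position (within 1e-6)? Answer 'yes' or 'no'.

Executing turtle program step by step:
Start: pos=(0,0), heading=0, pen down
FD 4: (0,0) -> (4,0) [heading=0, draw]
RT 144: heading 0 -> 216
FD 1: (4,0) -> (3.191,-0.588) [heading=216, draw]
FD 15: (3.191,-0.588) -> (-8.944,-9.405) [heading=216, draw]
Final: pos=(-8.944,-9.405), heading=216, 3 segment(s) drawn

Start position: (0, 0)
Final position: (-8.944, -9.405)
Distance = 12.979; >= 1e-6 -> NOT closed

Answer: no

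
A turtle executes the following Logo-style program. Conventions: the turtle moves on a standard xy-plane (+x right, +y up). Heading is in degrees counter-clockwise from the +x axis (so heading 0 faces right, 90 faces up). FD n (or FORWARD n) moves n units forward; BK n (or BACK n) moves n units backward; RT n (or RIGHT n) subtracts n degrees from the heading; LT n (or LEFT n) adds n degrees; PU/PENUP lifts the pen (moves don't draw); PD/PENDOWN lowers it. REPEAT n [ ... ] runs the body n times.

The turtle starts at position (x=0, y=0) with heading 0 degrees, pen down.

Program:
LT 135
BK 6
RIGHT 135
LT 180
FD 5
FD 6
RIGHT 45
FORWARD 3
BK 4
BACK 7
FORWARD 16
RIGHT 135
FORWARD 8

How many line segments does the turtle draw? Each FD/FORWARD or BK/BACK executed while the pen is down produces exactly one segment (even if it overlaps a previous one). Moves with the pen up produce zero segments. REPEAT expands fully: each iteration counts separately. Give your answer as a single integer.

Executing turtle program step by step:
Start: pos=(0,0), heading=0, pen down
LT 135: heading 0 -> 135
BK 6: (0,0) -> (4.243,-4.243) [heading=135, draw]
RT 135: heading 135 -> 0
LT 180: heading 0 -> 180
FD 5: (4.243,-4.243) -> (-0.757,-4.243) [heading=180, draw]
FD 6: (-0.757,-4.243) -> (-6.757,-4.243) [heading=180, draw]
RT 45: heading 180 -> 135
FD 3: (-6.757,-4.243) -> (-8.879,-2.121) [heading=135, draw]
BK 4: (-8.879,-2.121) -> (-6.05,-4.95) [heading=135, draw]
BK 7: (-6.05,-4.95) -> (-1.101,-9.899) [heading=135, draw]
FD 16: (-1.101,-9.899) -> (-12.414,1.414) [heading=135, draw]
RT 135: heading 135 -> 0
FD 8: (-12.414,1.414) -> (-4.414,1.414) [heading=0, draw]
Final: pos=(-4.414,1.414), heading=0, 8 segment(s) drawn
Segments drawn: 8

Answer: 8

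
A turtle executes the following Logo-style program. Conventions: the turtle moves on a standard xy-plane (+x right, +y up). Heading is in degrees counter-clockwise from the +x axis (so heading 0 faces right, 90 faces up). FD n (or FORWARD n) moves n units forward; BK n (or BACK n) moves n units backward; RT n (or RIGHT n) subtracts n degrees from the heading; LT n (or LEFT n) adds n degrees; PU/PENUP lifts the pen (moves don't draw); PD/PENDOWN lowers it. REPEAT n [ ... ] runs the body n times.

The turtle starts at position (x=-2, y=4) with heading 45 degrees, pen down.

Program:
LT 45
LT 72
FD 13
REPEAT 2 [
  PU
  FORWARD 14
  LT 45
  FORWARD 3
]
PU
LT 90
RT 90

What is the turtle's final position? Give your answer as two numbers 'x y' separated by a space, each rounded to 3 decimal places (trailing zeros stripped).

Executing turtle program step by step:
Start: pos=(-2,4), heading=45, pen down
LT 45: heading 45 -> 90
LT 72: heading 90 -> 162
FD 13: (-2,4) -> (-14.364,8.017) [heading=162, draw]
REPEAT 2 [
  -- iteration 1/2 --
  PU: pen up
  FD 14: (-14.364,8.017) -> (-27.679,12.343) [heading=162, move]
  LT 45: heading 162 -> 207
  FD 3: (-27.679,12.343) -> (-30.352,10.981) [heading=207, move]
  -- iteration 2/2 --
  PU: pen up
  FD 14: (-30.352,10.981) -> (-42.826,4.626) [heading=207, move]
  LT 45: heading 207 -> 252
  FD 3: (-42.826,4.626) -> (-43.753,1.772) [heading=252, move]
]
PU: pen up
LT 90: heading 252 -> 342
RT 90: heading 342 -> 252
Final: pos=(-43.753,1.772), heading=252, 1 segment(s) drawn

Answer: -43.753 1.772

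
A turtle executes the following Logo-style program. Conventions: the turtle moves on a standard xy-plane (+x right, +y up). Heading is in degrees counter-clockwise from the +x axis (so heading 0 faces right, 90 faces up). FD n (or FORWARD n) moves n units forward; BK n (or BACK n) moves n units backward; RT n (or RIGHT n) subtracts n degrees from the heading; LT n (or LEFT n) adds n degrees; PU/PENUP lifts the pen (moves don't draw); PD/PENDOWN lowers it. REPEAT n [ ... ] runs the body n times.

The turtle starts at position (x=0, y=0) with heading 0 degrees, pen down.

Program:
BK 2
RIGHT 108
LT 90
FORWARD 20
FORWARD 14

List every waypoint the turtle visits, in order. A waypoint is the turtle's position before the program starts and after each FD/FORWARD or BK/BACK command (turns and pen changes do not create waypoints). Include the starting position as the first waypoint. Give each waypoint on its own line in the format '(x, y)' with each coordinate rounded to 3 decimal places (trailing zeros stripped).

Executing turtle program step by step:
Start: pos=(0,0), heading=0, pen down
BK 2: (0,0) -> (-2,0) [heading=0, draw]
RT 108: heading 0 -> 252
LT 90: heading 252 -> 342
FD 20: (-2,0) -> (17.021,-6.18) [heading=342, draw]
FD 14: (17.021,-6.18) -> (30.336,-10.507) [heading=342, draw]
Final: pos=(30.336,-10.507), heading=342, 3 segment(s) drawn
Waypoints (4 total):
(0, 0)
(-2, 0)
(17.021, -6.18)
(30.336, -10.507)

Answer: (0, 0)
(-2, 0)
(17.021, -6.18)
(30.336, -10.507)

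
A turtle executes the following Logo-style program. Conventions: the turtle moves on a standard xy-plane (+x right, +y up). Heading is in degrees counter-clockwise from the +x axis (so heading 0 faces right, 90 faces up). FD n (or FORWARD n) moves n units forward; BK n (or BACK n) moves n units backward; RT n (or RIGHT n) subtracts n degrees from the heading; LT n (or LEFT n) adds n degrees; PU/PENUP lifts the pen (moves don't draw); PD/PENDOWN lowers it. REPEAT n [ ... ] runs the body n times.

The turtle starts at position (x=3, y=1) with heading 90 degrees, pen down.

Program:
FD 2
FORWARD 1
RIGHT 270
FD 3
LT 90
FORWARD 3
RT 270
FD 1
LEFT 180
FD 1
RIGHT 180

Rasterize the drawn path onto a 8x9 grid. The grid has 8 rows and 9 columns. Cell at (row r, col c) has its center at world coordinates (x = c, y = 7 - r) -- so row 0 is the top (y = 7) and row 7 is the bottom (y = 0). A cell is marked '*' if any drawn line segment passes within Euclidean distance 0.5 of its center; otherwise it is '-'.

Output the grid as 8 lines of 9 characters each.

Answer: ---------
---------
---------
****-----
*--*-----
*--*-----
**-*-----
---------

Derivation:
Segment 0: (3,1) -> (3,3)
Segment 1: (3,3) -> (3,4)
Segment 2: (3,4) -> (0,4)
Segment 3: (0,4) -> (0,1)
Segment 4: (0,1) -> (1,1)
Segment 5: (1,1) -> (0,1)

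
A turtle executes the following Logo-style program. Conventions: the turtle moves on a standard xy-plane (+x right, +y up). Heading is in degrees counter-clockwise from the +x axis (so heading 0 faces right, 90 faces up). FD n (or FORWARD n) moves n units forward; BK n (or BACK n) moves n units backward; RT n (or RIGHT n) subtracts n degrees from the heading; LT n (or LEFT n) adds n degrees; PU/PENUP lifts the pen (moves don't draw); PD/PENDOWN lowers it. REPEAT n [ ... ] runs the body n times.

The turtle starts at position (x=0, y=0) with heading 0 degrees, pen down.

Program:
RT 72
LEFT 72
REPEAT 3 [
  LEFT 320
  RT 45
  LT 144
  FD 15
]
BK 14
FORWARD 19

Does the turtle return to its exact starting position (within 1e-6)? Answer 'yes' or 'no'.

Answer: no

Derivation:
Executing turtle program step by step:
Start: pos=(0,0), heading=0, pen down
RT 72: heading 0 -> 288
LT 72: heading 288 -> 0
REPEAT 3 [
  -- iteration 1/3 --
  LT 320: heading 0 -> 320
  RT 45: heading 320 -> 275
  LT 144: heading 275 -> 59
  FD 15: (0,0) -> (7.726,12.858) [heading=59, draw]
  -- iteration 2/3 --
  LT 320: heading 59 -> 19
  RT 45: heading 19 -> 334
  LT 144: heading 334 -> 118
  FD 15: (7.726,12.858) -> (0.683,26.102) [heading=118, draw]
  -- iteration 3/3 --
  LT 320: heading 118 -> 78
  RT 45: heading 78 -> 33
  LT 144: heading 33 -> 177
  FD 15: (0.683,26.102) -> (-14.296,26.887) [heading=177, draw]
]
BK 14: (-14.296,26.887) -> (-0.315,26.154) [heading=177, draw]
FD 19: (-0.315,26.154) -> (-19.289,27.148) [heading=177, draw]
Final: pos=(-19.289,27.148), heading=177, 5 segment(s) drawn

Start position: (0, 0)
Final position: (-19.289, 27.148)
Distance = 33.303; >= 1e-6 -> NOT closed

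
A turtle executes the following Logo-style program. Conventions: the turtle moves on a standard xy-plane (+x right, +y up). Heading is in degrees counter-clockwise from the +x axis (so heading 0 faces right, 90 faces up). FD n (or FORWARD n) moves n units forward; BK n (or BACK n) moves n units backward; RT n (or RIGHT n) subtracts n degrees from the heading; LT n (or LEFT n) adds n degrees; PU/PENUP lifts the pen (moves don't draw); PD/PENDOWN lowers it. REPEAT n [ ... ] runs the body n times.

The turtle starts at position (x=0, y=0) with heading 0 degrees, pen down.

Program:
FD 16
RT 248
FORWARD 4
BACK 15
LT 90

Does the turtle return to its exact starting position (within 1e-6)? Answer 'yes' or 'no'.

Executing turtle program step by step:
Start: pos=(0,0), heading=0, pen down
FD 16: (0,0) -> (16,0) [heading=0, draw]
RT 248: heading 0 -> 112
FD 4: (16,0) -> (14.502,3.709) [heading=112, draw]
BK 15: (14.502,3.709) -> (20.121,-10.199) [heading=112, draw]
LT 90: heading 112 -> 202
Final: pos=(20.121,-10.199), heading=202, 3 segment(s) drawn

Start position: (0, 0)
Final position: (20.121, -10.199)
Distance = 22.558; >= 1e-6 -> NOT closed

Answer: no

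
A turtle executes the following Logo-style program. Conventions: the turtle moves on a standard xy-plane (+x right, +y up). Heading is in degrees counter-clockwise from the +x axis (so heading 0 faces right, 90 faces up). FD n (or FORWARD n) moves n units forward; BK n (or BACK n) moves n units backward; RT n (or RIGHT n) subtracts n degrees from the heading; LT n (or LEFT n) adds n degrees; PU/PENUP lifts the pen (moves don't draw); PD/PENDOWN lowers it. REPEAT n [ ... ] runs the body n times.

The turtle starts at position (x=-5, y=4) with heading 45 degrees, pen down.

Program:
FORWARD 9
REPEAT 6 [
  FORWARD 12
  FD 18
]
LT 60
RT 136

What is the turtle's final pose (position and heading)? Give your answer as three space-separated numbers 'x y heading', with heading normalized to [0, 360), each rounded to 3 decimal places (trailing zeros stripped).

Executing turtle program step by step:
Start: pos=(-5,4), heading=45, pen down
FD 9: (-5,4) -> (1.364,10.364) [heading=45, draw]
REPEAT 6 [
  -- iteration 1/6 --
  FD 12: (1.364,10.364) -> (9.849,18.849) [heading=45, draw]
  FD 18: (9.849,18.849) -> (22.577,31.577) [heading=45, draw]
  -- iteration 2/6 --
  FD 12: (22.577,31.577) -> (31.062,40.062) [heading=45, draw]
  FD 18: (31.062,40.062) -> (43.79,52.79) [heading=45, draw]
  -- iteration 3/6 --
  FD 12: (43.79,52.79) -> (52.276,61.276) [heading=45, draw]
  FD 18: (52.276,61.276) -> (65.004,74.004) [heading=45, draw]
  -- iteration 4/6 --
  FD 12: (65.004,74.004) -> (73.489,82.489) [heading=45, draw]
  FD 18: (73.489,82.489) -> (86.217,95.217) [heading=45, draw]
  -- iteration 5/6 --
  FD 12: (86.217,95.217) -> (94.702,103.702) [heading=45, draw]
  FD 18: (94.702,103.702) -> (107.43,116.43) [heading=45, draw]
  -- iteration 6/6 --
  FD 12: (107.43,116.43) -> (115.915,124.915) [heading=45, draw]
  FD 18: (115.915,124.915) -> (128.643,137.643) [heading=45, draw]
]
LT 60: heading 45 -> 105
RT 136: heading 105 -> 329
Final: pos=(128.643,137.643), heading=329, 13 segment(s) drawn

Answer: 128.643 137.643 329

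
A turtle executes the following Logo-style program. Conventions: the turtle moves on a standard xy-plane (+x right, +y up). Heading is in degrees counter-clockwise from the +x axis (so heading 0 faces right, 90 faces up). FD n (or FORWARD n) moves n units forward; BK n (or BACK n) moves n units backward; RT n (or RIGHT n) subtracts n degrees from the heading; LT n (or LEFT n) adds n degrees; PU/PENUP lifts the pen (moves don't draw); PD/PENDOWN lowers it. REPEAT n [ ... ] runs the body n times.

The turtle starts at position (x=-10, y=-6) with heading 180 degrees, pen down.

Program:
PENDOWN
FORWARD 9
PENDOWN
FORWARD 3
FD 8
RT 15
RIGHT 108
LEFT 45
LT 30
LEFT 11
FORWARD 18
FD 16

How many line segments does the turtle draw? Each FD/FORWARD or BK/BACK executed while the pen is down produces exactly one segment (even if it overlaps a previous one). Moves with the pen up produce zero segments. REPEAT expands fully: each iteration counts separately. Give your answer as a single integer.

Answer: 5

Derivation:
Executing turtle program step by step:
Start: pos=(-10,-6), heading=180, pen down
PD: pen down
FD 9: (-10,-6) -> (-19,-6) [heading=180, draw]
PD: pen down
FD 3: (-19,-6) -> (-22,-6) [heading=180, draw]
FD 8: (-22,-6) -> (-30,-6) [heading=180, draw]
RT 15: heading 180 -> 165
RT 108: heading 165 -> 57
LT 45: heading 57 -> 102
LT 30: heading 102 -> 132
LT 11: heading 132 -> 143
FD 18: (-30,-6) -> (-44.375,4.833) [heading=143, draw]
FD 16: (-44.375,4.833) -> (-57.154,14.462) [heading=143, draw]
Final: pos=(-57.154,14.462), heading=143, 5 segment(s) drawn
Segments drawn: 5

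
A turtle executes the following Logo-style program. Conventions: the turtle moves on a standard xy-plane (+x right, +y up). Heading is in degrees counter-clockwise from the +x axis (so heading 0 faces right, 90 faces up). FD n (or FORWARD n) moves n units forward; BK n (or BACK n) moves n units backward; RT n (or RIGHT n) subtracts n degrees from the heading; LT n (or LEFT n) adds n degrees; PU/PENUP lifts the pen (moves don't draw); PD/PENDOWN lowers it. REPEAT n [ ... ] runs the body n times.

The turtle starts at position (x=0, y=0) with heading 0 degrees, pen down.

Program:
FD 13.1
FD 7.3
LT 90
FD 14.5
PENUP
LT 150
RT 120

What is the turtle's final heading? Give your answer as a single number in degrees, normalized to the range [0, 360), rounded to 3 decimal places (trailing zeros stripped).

Executing turtle program step by step:
Start: pos=(0,0), heading=0, pen down
FD 13.1: (0,0) -> (13.1,0) [heading=0, draw]
FD 7.3: (13.1,0) -> (20.4,0) [heading=0, draw]
LT 90: heading 0 -> 90
FD 14.5: (20.4,0) -> (20.4,14.5) [heading=90, draw]
PU: pen up
LT 150: heading 90 -> 240
RT 120: heading 240 -> 120
Final: pos=(20.4,14.5), heading=120, 3 segment(s) drawn

Answer: 120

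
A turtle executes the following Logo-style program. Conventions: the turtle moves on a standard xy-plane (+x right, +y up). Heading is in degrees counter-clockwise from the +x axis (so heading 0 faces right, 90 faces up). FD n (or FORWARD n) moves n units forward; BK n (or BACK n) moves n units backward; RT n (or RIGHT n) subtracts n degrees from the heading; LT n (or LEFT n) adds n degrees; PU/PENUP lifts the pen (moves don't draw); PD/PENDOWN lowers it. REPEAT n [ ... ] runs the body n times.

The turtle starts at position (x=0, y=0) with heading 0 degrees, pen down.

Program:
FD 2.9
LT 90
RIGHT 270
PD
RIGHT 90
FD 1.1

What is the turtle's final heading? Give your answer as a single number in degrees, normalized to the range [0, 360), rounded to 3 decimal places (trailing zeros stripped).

Answer: 90

Derivation:
Executing turtle program step by step:
Start: pos=(0,0), heading=0, pen down
FD 2.9: (0,0) -> (2.9,0) [heading=0, draw]
LT 90: heading 0 -> 90
RT 270: heading 90 -> 180
PD: pen down
RT 90: heading 180 -> 90
FD 1.1: (2.9,0) -> (2.9,1.1) [heading=90, draw]
Final: pos=(2.9,1.1), heading=90, 2 segment(s) drawn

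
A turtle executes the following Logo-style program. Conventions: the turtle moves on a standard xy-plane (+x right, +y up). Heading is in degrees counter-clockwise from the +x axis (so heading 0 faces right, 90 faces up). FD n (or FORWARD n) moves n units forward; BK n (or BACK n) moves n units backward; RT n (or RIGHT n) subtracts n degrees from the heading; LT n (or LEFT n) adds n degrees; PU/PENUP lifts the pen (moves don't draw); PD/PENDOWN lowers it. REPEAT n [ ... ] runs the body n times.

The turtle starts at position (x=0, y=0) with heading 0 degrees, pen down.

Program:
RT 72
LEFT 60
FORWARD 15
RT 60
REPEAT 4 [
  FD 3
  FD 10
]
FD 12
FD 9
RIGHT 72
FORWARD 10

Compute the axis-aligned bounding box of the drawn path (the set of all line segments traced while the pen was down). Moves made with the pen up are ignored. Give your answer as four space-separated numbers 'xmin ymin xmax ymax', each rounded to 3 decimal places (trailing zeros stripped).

Answer: 0 -78.424 37.23 0

Derivation:
Executing turtle program step by step:
Start: pos=(0,0), heading=0, pen down
RT 72: heading 0 -> 288
LT 60: heading 288 -> 348
FD 15: (0,0) -> (14.672,-3.119) [heading=348, draw]
RT 60: heading 348 -> 288
REPEAT 4 [
  -- iteration 1/4 --
  FD 3: (14.672,-3.119) -> (15.599,-5.972) [heading=288, draw]
  FD 10: (15.599,-5.972) -> (18.689,-15.482) [heading=288, draw]
  -- iteration 2/4 --
  FD 3: (18.689,-15.482) -> (19.616,-18.336) [heading=288, draw]
  FD 10: (19.616,-18.336) -> (22.707,-27.846) [heading=288, draw]
  -- iteration 3/4 --
  FD 3: (22.707,-27.846) -> (23.634,-30.699) [heading=288, draw]
  FD 10: (23.634,-30.699) -> (26.724,-40.21) [heading=288, draw]
  -- iteration 4/4 --
  FD 3: (26.724,-40.21) -> (27.651,-43.063) [heading=288, draw]
  FD 10: (27.651,-43.063) -> (30.741,-52.574) [heading=288, draw]
]
FD 12: (30.741,-52.574) -> (34.449,-63.986) [heading=288, draw]
FD 9: (34.449,-63.986) -> (37.23,-72.546) [heading=288, draw]
RT 72: heading 288 -> 216
FD 10: (37.23,-72.546) -> (29.14,-78.424) [heading=216, draw]
Final: pos=(29.14,-78.424), heading=216, 12 segment(s) drawn

Segment endpoints: x in {0, 14.672, 15.599, 18.689, 19.616, 22.707, 23.634, 26.724, 27.651, 29.14, 30.741, 34.449, 37.23}, y in {-78.424, -72.546, -63.986, -52.574, -43.063, -40.21, -30.699, -27.846, -18.336, -15.482, -5.972, -3.119, 0}
xmin=0, ymin=-78.424, xmax=37.23, ymax=0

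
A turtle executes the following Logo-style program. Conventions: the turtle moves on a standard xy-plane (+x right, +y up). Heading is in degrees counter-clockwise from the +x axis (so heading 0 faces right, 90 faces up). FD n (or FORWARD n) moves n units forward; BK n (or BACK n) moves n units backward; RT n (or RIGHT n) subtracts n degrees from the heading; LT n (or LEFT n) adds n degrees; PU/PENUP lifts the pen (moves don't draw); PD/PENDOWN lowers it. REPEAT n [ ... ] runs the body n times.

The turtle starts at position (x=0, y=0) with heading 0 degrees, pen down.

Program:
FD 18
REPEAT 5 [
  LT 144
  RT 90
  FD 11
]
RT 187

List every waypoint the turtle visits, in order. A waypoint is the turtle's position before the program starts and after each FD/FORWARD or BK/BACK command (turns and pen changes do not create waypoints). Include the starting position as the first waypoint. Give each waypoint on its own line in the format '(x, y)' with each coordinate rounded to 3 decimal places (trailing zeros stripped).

Answer: (0, 0)
(18, 0)
(24.466, 8.899)
(21.066, 19.361)
(10.605, 22.76)
(1.706, 16.294)
(1.706, 5.294)

Derivation:
Executing turtle program step by step:
Start: pos=(0,0), heading=0, pen down
FD 18: (0,0) -> (18,0) [heading=0, draw]
REPEAT 5 [
  -- iteration 1/5 --
  LT 144: heading 0 -> 144
  RT 90: heading 144 -> 54
  FD 11: (18,0) -> (24.466,8.899) [heading=54, draw]
  -- iteration 2/5 --
  LT 144: heading 54 -> 198
  RT 90: heading 198 -> 108
  FD 11: (24.466,8.899) -> (21.066,19.361) [heading=108, draw]
  -- iteration 3/5 --
  LT 144: heading 108 -> 252
  RT 90: heading 252 -> 162
  FD 11: (21.066,19.361) -> (10.605,22.76) [heading=162, draw]
  -- iteration 4/5 --
  LT 144: heading 162 -> 306
  RT 90: heading 306 -> 216
  FD 11: (10.605,22.76) -> (1.706,16.294) [heading=216, draw]
  -- iteration 5/5 --
  LT 144: heading 216 -> 0
  RT 90: heading 0 -> 270
  FD 11: (1.706,16.294) -> (1.706,5.294) [heading=270, draw]
]
RT 187: heading 270 -> 83
Final: pos=(1.706,5.294), heading=83, 6 segment(s) drawn
Waypoints (7 total):
(0, 0)
(18, 0)
(24.466, 8.899)
(21.066, 19.361)
(10.605, 22.76)
(1.706, 16.294)
(1.706, 5.294)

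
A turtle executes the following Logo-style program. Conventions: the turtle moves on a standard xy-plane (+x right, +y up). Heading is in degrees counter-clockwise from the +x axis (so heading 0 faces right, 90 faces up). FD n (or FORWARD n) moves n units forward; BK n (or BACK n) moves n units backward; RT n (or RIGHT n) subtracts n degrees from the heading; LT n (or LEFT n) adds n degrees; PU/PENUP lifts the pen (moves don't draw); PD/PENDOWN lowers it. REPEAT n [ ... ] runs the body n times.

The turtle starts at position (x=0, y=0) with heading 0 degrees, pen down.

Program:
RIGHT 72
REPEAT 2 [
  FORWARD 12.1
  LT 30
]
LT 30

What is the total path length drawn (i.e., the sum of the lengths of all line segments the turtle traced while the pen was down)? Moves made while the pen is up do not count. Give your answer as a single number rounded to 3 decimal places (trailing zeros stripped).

Answer: 24.2

Derivation:
Executing turtle program step by step:
Start: pos=(0,0), heading=0, pen down
RT 72: heading 0 -> 288
REPEAT 2 [
  -- iteration 1/2 --
  FD 12.1: (0,0) -> (3.739,-11.508) [heading=288, draw]
  LT 30: heading 288 -> 318
  -- iteration 2/2 --
  FD 12.1: (3.739,-11.508) -> (12.731,-19.604) [heading=318, draw]
  LT 30: heading 318 -> 348
]
LT 30: heading 348 -> 18
Final: pos=(12.731,-19.604), heading=18, 2 segment(s) drawn

Segment lengths:
  seg 1: (0,0) -> (3.739,-11.508), length = 12.1
  seg 2: (3.739,-11.508) -> (12.731,-19.604), length = 12.1
Total = 24.2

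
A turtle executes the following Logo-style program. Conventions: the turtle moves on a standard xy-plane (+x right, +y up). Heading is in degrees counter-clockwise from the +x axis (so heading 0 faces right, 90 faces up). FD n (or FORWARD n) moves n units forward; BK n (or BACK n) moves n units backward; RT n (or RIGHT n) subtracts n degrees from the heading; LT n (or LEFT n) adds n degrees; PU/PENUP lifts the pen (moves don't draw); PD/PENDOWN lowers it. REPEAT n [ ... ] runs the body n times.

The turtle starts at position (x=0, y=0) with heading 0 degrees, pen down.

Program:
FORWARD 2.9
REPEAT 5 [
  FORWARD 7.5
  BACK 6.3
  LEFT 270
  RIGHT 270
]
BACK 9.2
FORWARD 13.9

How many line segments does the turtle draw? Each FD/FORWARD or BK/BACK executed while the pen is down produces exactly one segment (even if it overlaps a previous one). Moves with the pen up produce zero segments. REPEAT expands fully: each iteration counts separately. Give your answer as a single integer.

Answer: 13

Derivation:
Executing turtle program step by step:
Start: pos=(0,0), heading=0, pen down
FD 2.9: (0,0) -> (2.9,0) [heading=0, draw]
REPEAT 5 [
  -- iteration 1/5 --
  FD 7.5: (2.9,0) -> (10.4,0) [heading=0, draw]
  BK 6.3: (10.4,0) -> (4.1,0) [heading=0, draw]
  LT 270: heading 0 -> 270
  RT 270: heading 270 -> 0
  -- iteration 2/5 --
  FD 7.5: (4.1,0) -> (11.6,0) [heading=0, draw]
  BK 6.3: (11.6,0) -> (5.3,0) [heading=0, draw]
  LT 270: heading 0 -> 270
  RT 270: heading 270 -> 0
  -- iteration 3/5 --
  FD 7.5: (5.3,0) -> (12.8,0) [heading=0, draw]
  BK 6.3: (12.8,0) -> (6.5,0) [heading=0, draw]
  LT 270: heading 0 -> 270
  RT 270: heading 270 -> 0
  -- iteration 4/5 --
  FD 7.5: (6.5,0) -> (14,0) [heading=0, draw]
  BK 6.3: (14,0) -> (7.7,0) [heading=0, draw]
  LT 270: heading 0 -> 270
  RT 270: heading 270 -> 0
  -- iteration 5/5 --
  FD 7.5: (7.7,0) -> (15.2,0) [heading=0, draw]
  BK 6.3: (15.2,0) -> (8.9,0) [heading=0, draw]
  LT 270: heading 0 -> 270
  RT 270: heading 270 -> 0
]
BK 9.2: (8.9,0) -> (-0.3,0) [heading=0, draw]
FD 13.9: (-0.3,0) -> (13.6,0) [heading=0, draw]
Final: pos=(13.6,0), heading=0, 13 segment(s) drawn
Segments drawn: 13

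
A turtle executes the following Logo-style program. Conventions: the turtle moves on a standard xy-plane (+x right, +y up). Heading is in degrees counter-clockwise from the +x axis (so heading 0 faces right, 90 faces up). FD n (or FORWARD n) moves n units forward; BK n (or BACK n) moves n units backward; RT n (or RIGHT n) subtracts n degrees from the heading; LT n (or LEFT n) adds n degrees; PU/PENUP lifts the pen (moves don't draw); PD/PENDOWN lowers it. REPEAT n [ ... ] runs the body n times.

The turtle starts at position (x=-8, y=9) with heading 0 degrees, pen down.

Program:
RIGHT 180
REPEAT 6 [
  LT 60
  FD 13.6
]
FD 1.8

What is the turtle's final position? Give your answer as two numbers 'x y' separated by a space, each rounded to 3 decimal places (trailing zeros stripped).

Executing turtle program step by step:
Start: pos=(-8,9), heading=0, pen down
RT 180: heading 0 -> 180
REPEAT 6 [
  -- iteration 1/6 --
  LT 60: heading 180 -> 240
  FD 13.6: (-8,9) -> (-14.8,-2.778) [heading=240, draw]
  -- iteration 2/6 --
  LT 60: heading 240 -> 300
  FD 13.6: (-14.8,-2.778) -> (-8,-14.556) [heading=300, draw]
  -- iteration 3/6 --
  LT 60: heading 300 -> 0
  FD 13.6: (-8,-14.556) -> (5.6,-14.556) [heading=0, draw]
  -- iteration 4/6 --
  LT 60: heading 0 -> 60
  FD 13.6: (5.6,-14.556) -> (12.4,-2.778) [heading=60, draw]
  -- iteration 5/6 --
  LT 60: heading 60 -> 120
  FD 13.6: (12.4,-2.778) -> (5.6,9) [heading=120, draw]
  -- iteration 6/6 --
  LT 60: heading 120 -> 180
  FD 13.6: (5.6,9) -> (-8,9) [heading=180, draw]
]
FD 1.8: (-8,9) -> (-9.8,9) [heading=180, draw]
Final: pos=(-9.8,9), heading=180, 7 segment(s) drawn

Answer: -9.8 9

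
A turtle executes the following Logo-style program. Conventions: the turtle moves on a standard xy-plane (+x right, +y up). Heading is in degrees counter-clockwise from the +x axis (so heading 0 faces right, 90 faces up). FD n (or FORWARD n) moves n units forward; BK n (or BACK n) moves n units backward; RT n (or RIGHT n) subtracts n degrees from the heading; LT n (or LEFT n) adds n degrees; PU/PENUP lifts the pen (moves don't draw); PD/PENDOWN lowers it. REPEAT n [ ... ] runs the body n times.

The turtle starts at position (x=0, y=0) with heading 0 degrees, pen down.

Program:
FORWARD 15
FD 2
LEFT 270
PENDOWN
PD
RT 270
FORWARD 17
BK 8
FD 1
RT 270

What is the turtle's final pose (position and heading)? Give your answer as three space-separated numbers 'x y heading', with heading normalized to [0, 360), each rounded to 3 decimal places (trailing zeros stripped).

Answer: 27 0 90

Derivation:
Executing turtle program step by step:
Start: pos=(0,0), heading=0, pen down
FD 15: (0,0) -> (15,0) [heading=0, draw]
FD 2: (15,0) -> (17,0) [heading=0, draw]
LT 270: heading 0 -> 270
PD: pen down
PD: pen down
RT 270: heading 270 -> 0
FD 17: (17,0) -> (34,0) [heading=0, draw]
BK 8: (34,0) -> (26,0) [heading=0, draw]
FD 1: (26,0) -> (27,0) [heading=0, draw]
RT 270: heading 0 -> 90
Final: pos=(27,0), heading=90, 5 segment(s) drawn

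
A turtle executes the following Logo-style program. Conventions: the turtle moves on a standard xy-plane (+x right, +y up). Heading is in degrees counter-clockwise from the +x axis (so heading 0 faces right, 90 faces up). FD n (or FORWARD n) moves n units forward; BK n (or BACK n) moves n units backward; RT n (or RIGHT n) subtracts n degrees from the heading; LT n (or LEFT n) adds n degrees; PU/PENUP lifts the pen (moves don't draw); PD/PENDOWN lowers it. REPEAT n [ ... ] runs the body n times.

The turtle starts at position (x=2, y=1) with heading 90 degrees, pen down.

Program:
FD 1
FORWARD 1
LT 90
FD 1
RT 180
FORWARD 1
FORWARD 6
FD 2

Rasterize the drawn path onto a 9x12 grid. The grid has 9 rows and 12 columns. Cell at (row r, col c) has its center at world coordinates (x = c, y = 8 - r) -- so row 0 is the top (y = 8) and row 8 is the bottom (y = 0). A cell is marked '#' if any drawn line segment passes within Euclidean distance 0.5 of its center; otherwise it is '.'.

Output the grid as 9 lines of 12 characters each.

Segment 0: (2,1) -> (2,2)
Segment 1: (2,2) -> (2,3)
Segment 2: (2,3) -> (1,3)
Segment 3: (1,3) -> (2,3)
Segment 4: (2,3) -> (8,3)
Segment 5: (8,3) -> (10,3)

Answer: ............
............
............
............
............
.##########.
..#.........
..#.........
............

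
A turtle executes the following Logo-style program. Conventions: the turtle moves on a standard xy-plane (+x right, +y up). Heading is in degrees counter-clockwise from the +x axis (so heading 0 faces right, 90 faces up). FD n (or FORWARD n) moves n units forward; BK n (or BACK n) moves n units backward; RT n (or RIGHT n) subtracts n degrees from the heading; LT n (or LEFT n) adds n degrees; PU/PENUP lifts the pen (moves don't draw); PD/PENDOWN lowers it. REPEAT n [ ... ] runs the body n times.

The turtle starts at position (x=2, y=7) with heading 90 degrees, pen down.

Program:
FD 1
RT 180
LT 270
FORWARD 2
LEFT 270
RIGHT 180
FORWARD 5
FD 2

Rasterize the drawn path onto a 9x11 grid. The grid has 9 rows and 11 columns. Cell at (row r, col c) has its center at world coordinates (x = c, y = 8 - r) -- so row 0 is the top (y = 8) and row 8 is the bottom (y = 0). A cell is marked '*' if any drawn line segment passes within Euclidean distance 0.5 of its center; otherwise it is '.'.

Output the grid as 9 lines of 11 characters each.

Answer: ***........
*.*........
*..........
*..........
*..........
*..........
*..........
*..........
...........

Derivation:
Segment 0: (2,7) -> (2,8)
Segment 1: (2,8) -> (0,8)
Segment 2: (0,8) -> (-0,3)
Segment 3: (-0,3) -> (-0,1)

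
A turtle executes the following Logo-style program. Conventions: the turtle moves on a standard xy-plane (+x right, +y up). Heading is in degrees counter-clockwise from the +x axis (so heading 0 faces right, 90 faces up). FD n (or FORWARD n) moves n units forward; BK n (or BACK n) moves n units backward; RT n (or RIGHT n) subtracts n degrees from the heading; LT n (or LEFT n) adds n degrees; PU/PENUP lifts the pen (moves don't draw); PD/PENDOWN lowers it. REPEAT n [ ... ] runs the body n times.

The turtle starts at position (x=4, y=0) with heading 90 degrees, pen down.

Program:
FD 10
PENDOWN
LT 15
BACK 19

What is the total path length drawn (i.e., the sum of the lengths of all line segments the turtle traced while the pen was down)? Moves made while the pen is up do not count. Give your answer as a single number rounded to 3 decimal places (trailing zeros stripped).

Answer: 29

Derivation:
Executing turtle program step by step:
Start: pos=(4,0), heading=90, pen down
FD 10: (4,0) -> (4,10) [heading=90, draw]
PD: pen down
LT 15: heading 90 -> 105
BK 19: (4,10) -> (8.918,-8.353) [heading=105, draw]
Final: pos=(8.918,-8.353), heading=105, 2 segment(s) drawn

Segment lengths:
  seg 1: (4,0) -> (4,10), length = 10
  seg 2: (4,10) -> (8.918,-8.353), length = 19
Total = 29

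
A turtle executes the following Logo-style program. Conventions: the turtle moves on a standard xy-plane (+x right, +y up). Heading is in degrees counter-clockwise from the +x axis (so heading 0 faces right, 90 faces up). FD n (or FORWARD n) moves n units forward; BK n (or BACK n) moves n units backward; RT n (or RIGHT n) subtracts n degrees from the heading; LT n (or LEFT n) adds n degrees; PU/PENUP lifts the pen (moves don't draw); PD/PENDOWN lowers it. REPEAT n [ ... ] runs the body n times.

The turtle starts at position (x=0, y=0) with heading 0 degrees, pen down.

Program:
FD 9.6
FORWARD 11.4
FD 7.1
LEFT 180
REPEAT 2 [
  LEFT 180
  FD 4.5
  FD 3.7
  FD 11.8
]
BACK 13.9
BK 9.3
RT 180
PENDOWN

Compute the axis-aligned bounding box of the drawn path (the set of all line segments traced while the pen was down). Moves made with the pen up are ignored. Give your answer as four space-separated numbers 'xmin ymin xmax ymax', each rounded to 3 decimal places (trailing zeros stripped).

Executing turtle program step by step:
Start: pos=(0,0), heading=0, pen down
FD 9.6: (0,0) -> (9.6,0) [heading=0, draw]
FD 11.4: (9.6,0) -> (21,0) [heading=0, draw]
FD 7.1: (21,0) -> (28.1,0) [heading=0, draw]
LT 180: heading 0 -> 180
REPEAT 2 [
  -- iteration 1/2 --
  LT 180: heading 180 -> 0
  FD 4.5: (28.1,0) -> (32.6,0) [heading=0, draw]
  FD 3.7: (32.6,0) -> (36.3,0) [heading=0, draw]
  FD 11.8: (36.3,0) -> (48.1,0) [heading=0, draw]
  -- iteration 2/2 --
  LT 180: heading 0 -> 180
  FD 4.5: (48.1,0) -> (43.6,0) [heading=180, draw]
  FD 3.7: (43.6,0) -> (39.9,0) [heading=180, draw]
  FD 11.8: (39.9,0) -> (28.1,0) [heading=180, draw]
]
BK 13.9: (28.1,0) -> (42,0) [heading=180, draw]
BK 9.3: (42,0) -> (51.3,0) [heading=180, draw]
RT 180: heading 180 -> 0
PD: pen down
Final: pos=(51.3,0), heading=0, 11 segment(s) drawn

Segment endpoints: x in {0, 9.6, 21, 28.1, 28.1, 32.6, 36.3, 39.9, 42, 43.6, 48.1, 51.3}, y in {0, 0, 0, 0, 0, 0, 0, 0, 0}
xmin=0, ymin=0, xmax=51.3, ymax=0

Answer: 0 0 51.3 0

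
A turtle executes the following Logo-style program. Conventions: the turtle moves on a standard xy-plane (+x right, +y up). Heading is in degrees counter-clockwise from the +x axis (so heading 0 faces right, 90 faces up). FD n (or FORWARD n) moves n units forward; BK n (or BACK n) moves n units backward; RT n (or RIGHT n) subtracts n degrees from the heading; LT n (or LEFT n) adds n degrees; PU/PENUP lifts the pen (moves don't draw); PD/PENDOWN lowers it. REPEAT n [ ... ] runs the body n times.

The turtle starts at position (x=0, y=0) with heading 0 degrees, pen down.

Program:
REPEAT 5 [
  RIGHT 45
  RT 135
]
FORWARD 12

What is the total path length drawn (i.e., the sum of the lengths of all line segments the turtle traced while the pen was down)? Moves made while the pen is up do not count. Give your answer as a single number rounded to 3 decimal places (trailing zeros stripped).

Executing turtle program step by step:
Start: pos=(0,0), heading=0, pen down
REPEAT 5 [
  -- iteration 1/5 --
  RT 45: heading 0 -> 315
  RT 135: heading 315 -> 180
  -- iteration 2/5 --
  RT 45: heading 180 -> 135
  RT 135: heading 135 -> 0
  -- iteration 3/5 --
  RT 45: heading 0 -> 315
  RT 135: heading 315 -> 180
  -- iteration 4/5 --
  RT 45: heading 180 -> 135
  RT 135: heading 135 -> 0
  -- iteration 5/5 --
  RT 45: heading 0 -> 315
  RT 135: heading 315 -> 180
]
FD 12: (0,0) -> (-12,0) [heading=180, draw]
Final: pos=(-12,0), heading=180, 1 segment(s) drawn

Segment lengths:
  seg 1: (0,0) -> (-12,0), length = 12
Total = 12

Answer: 12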